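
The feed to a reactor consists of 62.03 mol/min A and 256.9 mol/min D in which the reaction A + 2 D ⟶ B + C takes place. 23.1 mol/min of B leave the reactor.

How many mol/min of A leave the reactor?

For B: n = n₀ + 1ξ → 23.1 = 0 + 1ξ, giving ξ = 23.1 mol/min.
Outlet amounts (n = n₀ + ν ξ):
  A: 62.03 − 1(23.1) = 38.93
  D: 256.9 − 2(23.1) = 210.7
  B: 0 + 1(23.1) = 23.1
  C: 0 + 1(23.1) = 23.1

38.9 mol/min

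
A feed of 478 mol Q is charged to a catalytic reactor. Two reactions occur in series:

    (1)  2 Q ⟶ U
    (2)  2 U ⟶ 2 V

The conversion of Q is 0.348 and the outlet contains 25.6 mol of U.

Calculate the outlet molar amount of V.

57.6 mol

Conversion of Q: Q consumed = 2ξ₁ = 0.348 × 478 → ξ₁ = 83.17 mol.
U balance: n_U = 0 + 1ξ₁ − 2ξ₂ = 25.6 → ξ₂ = (1·83.17 − 25.6)/2 = 28.79 mol.
Outlet amounts (n = n₀ + Σ ν·ξ):
  Q: 478 − 2(83.17) = 311.7
  U: 0 + 1(83.17) − 2(28.79) = 25.6
  V: 0 + 2(28.79) = 57.57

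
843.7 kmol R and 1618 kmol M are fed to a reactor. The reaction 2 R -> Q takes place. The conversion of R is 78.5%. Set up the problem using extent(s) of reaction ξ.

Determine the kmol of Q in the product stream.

R reacted = 0.785 × 843.7 = 662.3 kmol; ν_R = −2, so ξ = 662.3/2 = 331.2 kmol.
Outlet amounts (n = n₀ + ν ξ):
  R: 843.7 − 2(331.2) = 181.4
  Q: 0 + 1(331.2) = 331.2
  M: 1618 (inert)

331 kmol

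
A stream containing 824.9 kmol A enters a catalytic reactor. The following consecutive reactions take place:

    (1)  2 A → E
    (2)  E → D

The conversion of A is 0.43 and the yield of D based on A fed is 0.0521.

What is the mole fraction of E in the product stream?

0.208

Conversion of A: A consumed = 2ξ₁ = 0.43 × 824.9 → ξ₁ = 177.4 kmol.
Yield of D: 1ξ₂ / 824.9 = 0.0521 → ξ₂ = 42.98 kmol.
Outlet amounts (n = n₀ + Σ ν·ξ):
  A: 824.9 − 2(177.4) = 470.2
  E: 0 + 1(177.4) − 1(42.98) = 134.4
  D: 0 + 1(42.98) = 42.98
Total out = 647.5 kmol; y_E = 134.4 / 647.5 = 0.2075.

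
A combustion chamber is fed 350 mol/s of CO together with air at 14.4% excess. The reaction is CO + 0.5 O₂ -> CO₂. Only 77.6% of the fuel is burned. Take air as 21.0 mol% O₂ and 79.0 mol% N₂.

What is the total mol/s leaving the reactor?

Stoichiometric O₂ = 0.5 × 350 = 175 mol/s; O₂ fed = 175 × 1.144 = 200.2 mol/s.
N₂ fed = 200.2 × 79/21 = 753.1 mol/s.
Fuel reacted = 0.776 × 350 → ξ = 271.6 mol/s.
Outlet (n = n₀ + ν ξ):
  CO: 350 − 1(271.6) = 78.4
  O₂: 200.2 − 0.5(271.6) = 64.4
  N₂: 753.1 (inert)
  CO₂: 0 + 1(271.6) = 271.6
Total out = 78.4 + 64.4 + 753.1 + 271.6 = 1168 mol/s.

1170 mol/s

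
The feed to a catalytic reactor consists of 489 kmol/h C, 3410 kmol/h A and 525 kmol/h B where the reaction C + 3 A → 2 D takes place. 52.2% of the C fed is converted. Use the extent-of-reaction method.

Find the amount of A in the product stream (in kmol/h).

2640 kmol/h

C reacted = 0.522 × 489 = 255.3 kmol/h; ν_C = −1, so ξ = 255.3/1 = 255.3 kmol/h.
Outlet amounts (n = n₀ + ν ξ):
  C: 489 − 1(255.3) = 233.7
  A: 3410 − 3(255.3) = 2644
  D: 0 + 2(255.3) = 510.5
  B: 525 (inert)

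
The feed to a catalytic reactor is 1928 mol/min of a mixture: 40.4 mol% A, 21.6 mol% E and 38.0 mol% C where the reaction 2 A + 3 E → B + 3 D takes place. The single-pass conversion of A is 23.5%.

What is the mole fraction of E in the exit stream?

A reacted = 0.235 × 778.9 = 183 mol/min; ν_A = −2, so ξ = 183/2 = 91.52 mol/min.
Outlet amounts (n = n₀ + ν ξ):
  A: 778.9 − 2(91.52) = 595.9
  E: 416.4 − 3(91.52) = 141.9
  B: 0 + 1(91.52) = 91.52
  D: 0 + 3(91.52) = 274.6
  C: 732.6 (inert)
Total out = 1836 mol/min; y_E = 141.9 / 1836 = 0.07726.

0.0773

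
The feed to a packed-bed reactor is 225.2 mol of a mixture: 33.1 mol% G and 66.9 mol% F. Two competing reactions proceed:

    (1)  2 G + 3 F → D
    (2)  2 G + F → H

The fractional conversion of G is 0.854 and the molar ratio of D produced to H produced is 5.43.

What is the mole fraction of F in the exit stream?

0.604

Conversion of G: G consumed = 0.854 × 74.54 = 63.66 mol = 2ξ₁ + 2ξ₂.
Selectivity: 1ξ₁ / (1ξ₂) = 5.43 → ξ₁ = 5.43 ξ₂.
Substitute: (2·5.43 + 2) ξ₂ = 63.66 → ξ₂ = 4.95 mol, ξ₁ = 26.88 mol.
Outlet amounts (n = n₀ + Σ ν·ξ):
  G: 74.54 − 2(26.88) − 2(4.95) = 10.88
  F: 150.7 − 3(26.88) − 1(4.95) = 65.07
  D: 0 + 1(26.88) = 26.88
  H: 0 + 1(4.95) = 4.95
Total out = 107.8 mol; y_F = 65.07 / 107.8 = 0.6037.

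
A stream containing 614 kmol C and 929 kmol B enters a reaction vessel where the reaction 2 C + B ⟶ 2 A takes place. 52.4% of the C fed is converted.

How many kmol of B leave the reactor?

C reacted = 0.524 × 614 = 321.7 kmol; ν_C = −2, so ξ = 321.7/2 = 160.9 kmol.
Outlet amounts (n = n₀ + ν ξ):
  C: 614 − 2(160.9) = 292.3
  B: 929 − 1(160.9) = 768.1
  A: 0 + 2(160.9) = 321.7

768 kmol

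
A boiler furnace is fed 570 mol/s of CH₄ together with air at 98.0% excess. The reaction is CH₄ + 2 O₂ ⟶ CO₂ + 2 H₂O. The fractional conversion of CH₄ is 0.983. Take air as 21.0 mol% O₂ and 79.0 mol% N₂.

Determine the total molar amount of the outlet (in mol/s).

11300 mol/s

Stoichiometric O₂ = 2 × 570 = 1140 mol/s; O₂ fed = 1140 × 1.980 = 2257 mol/s.
N₂ fed = 2257 × 79/21 = 8491 mol/s.
Fuel reacted = 0.983 × 570 → ξ = 560.3 mol/s.
Outlet (n = n₀ + ν ξ):
  CH₄: 570 − 1(560.3) = 9.69
  O₂: 2257 − 2(560.3) = 1137
  N₂: 8491 (inert)
  CO₂: 0 + 1(560.3) = 560.3
  H₂O: 0 + 2(560.3) = 1121
Total out = 9.69 + 1137 + 8491 + 560.3 + 1121 = 11320 mol/s.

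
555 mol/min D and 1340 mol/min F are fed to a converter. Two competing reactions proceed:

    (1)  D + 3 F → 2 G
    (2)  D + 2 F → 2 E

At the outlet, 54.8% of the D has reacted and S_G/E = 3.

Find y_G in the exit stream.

0.335

Conversion of D: D consumed = 0.548 × 555 = 304.1 mol/min = 1ξ₁ + 1ξ₂.
Selectivity: 2ξ₁ / (2ξ₂) = 3 → ξ₁ = 3 ξ₂.
Substitute: (1·3 + 1) ξ₂ = 304.1 → ξ₂ = 76.04 mol/min, ξ₁ = 228.1 mol/min.
Outlet amounts (n = n₀ + Σ ν·ξ):
  D: 555 − 1(228.1) − 1(76.04) = 250.9
  F: 1340 − 3(228.1) − 2(76.04) = 503.6
  G: 0 + 2(228.1) = 456.2
  E: 0 + 2(76.04) = 152.1
Total out = 1363 mol/min; y_G = 456.2 / 1363 = 0.3348.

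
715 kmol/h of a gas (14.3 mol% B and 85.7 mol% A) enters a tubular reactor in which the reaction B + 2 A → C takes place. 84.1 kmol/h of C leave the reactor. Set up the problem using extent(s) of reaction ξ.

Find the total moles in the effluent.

547 kmol/h

For C: n = n₀ + 1ξ → 84.1 = 0 + 1ξ, giving ξ = 84.1 kmol/h.
Outlet amounts (n = n₀ + ν ξ):
  B: 102.2 − 1(84.1) = 18.15
  A: 612.8 − 2(84.1) = 444.6
  C: 0 + 1(84.1) = 84.1
Total out = 18.15 + 444.6 + 84.1 = 546.8 kmol/h.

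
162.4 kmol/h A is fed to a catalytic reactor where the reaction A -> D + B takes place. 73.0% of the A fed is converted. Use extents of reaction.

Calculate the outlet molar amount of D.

119 kmol/h

A reacted = 0.73 × 162.4 = 118.6 kmol/h; ν_A = −1, so ξ = 118.6/1 = 118.6 kmol/h.
Outlet amounts (n = n₀ + ν ξ):
  A: 162.4 − 1(118.6) = 43.85
  D: 0 + 1(118.6) = 118.6
  B: 0 + 1(118.6) = 118.6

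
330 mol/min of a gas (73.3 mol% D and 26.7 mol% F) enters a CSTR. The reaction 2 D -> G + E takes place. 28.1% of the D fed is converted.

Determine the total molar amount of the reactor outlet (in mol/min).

D reacted = 0.281 × 241.9 = 67.97 mol/min; ν_D = −2, so ξ = 67.97/2 = 33.99 mol/min.
Outlet amounts (n = n₀ + ν ξ):
  D: 241.9 − 2(33.99) = 173.9
  G: 0 + 1(33.99) = 33.99
  E: 0 + 1(33.99) = 33.99
  F: 88.11 (inert)
Total out = 173.9 + 33.99 + 33.99 + 88.11 = 330 mol/min.

330 mol/min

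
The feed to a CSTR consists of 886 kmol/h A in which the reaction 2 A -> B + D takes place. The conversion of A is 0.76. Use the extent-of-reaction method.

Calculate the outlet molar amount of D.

337 kmol/h

A reacted = 0.76 × 886 = 673.4 kmol/h; ν_A = −2, so ξ = 673.4/2 = 336.7 kmol/h.
Outlet amounts (n = n₀ + ν ξ):
  A: 886 − 2(336.7) = 212.6
  B: 0 + 1(336.7) = 336.7
  D: 0 + 1(336.7) = 336.7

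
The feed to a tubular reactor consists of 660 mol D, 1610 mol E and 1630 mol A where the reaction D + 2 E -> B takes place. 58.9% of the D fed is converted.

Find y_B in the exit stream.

D reacted = 0.589 × 660 = 388.7 mol; ν_D = −1, so ξ = 388.7/1 = 388.7 mol.
Outlet amounts (n = n₀ + ν ξ):
  D: 660 − 1(388.7) = 271.3
  E: 1610 − 2(388.7) = 832.5
  B: 0 + 1(388.7) = 388.7
  A: 1630 (inert)
Total out = 3123 mol; y_B = 388.7 / 3123 = 0.1245.

0.124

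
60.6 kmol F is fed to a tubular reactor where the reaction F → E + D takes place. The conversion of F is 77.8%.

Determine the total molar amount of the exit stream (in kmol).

108 kmol

F reacted = 0.778 × 60.6 = 47.15 kmol; ν_F = −1, so ξ = 47.15/1 = 47.15 kmol.
Outlet amounts (n = n₀ + ν ξ):
  F: 60.6 − 1(47.15) = 13.45
  E: 0 + 1(47.15) = 47.15
  D: 0 + 1(47.15) = 47.15
Total out = 13.45 + 47.15 + 47.15 = 107.7 kmol.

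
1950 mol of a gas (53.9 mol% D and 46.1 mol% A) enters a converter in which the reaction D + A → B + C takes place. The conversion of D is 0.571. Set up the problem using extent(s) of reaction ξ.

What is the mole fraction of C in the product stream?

D reacted = 0.571 × 1051 = 600.1 mol; ν_D = −1, so ξ = 600.1/1 = 600.1 mol.
Outlet amounts (n = n₀ + ν ξ):
  D: 1051 − 1(600.1) = 450.9
  A: 899 − 1(600.1) = 298.8
  B: 0 + 1(600.1) = 600.1
  C: 0 + 1(600.1) = 600.1
Total out = 1950 mol; y_C = 600.1 / 1950 = 0.3078.

0.308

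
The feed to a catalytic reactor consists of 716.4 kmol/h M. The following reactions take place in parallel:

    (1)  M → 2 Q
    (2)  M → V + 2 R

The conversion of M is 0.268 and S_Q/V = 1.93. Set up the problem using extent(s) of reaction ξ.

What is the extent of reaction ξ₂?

Conversion of M: M consumed = 0.268 × 716.4 = 192 kmol/h = 1ξ₁ + 1ξ₂.
Selectivity: 2ξ₁ / (1ξ₂) = 1.93 → ξ₁ = 0.965 ξ₂.
Substitute: (1·0.965 + 1) ξ₂ = 192 → ξ₂ = 97.71 kmol/h, ξ₁ = 94.29 kmol/h.
Outlet amounts (n = n₀ + Σ ν·ξ):
  M: 716.4 − 1(94.29) − 1(97.71) = 524.4
  Q: 0 + 2(94.29) = 188.6
  V: 0 + 1(97.71) = 97.71
  R: 0 + 2(97.71) = 195.4

ξ₂ = 97.7 kmol/h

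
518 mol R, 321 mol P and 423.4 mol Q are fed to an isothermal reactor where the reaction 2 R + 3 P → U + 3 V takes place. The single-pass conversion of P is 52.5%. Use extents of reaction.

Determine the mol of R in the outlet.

P reacted = 0.525 × 321 = 168.5 mol; ν_P = −3, so ξ = 168.5/3 = 56.18 mol.
Outlet amounts (n = n₀ + ν ξ):
  R: 518 − 2(56.18) = 405.6
  P: 321 − 3(56.18) = 152.5
  U: 0 + 1(56.18) = 56.18
  V: 0 + 3(56.18) = 168.5
  Q: 423.4 (inert)

406 mol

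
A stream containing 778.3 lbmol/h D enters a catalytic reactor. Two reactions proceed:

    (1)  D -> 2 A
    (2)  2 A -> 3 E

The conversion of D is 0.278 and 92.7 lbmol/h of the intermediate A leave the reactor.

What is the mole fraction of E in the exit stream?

Conversion of D: D consumed = 1ξ₁ = 0.278 × 778.3 → ξ₁ = 216.4 lbmol/h.
A balance: n_A = 0 + 2ξ₁ − 2ξ₂ = 92.7 → ξ₂ = (2·216.4 − 92.7)/2 = 170 lbmol/h.
Outlet amounts (n = n₀ + Σ ν·ξ):
  D: 778.3 − 1(216.4) = 561.9
  A: 0 + 2(216.4) − 2(170) = 92.7
  E: 0 + 3(170) = 510.1
Total out = 1165 lbmol/h; y_E = 510.1 / 1165 = 0.4379.

0.438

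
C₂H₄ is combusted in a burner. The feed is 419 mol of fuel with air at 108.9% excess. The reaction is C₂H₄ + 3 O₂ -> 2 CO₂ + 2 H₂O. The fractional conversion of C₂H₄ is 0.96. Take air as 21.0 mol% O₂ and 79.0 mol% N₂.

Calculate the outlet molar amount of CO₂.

804 mol

Stoichiometric O₂ = 3 × 419 = 1257 mol; O₂ fed = 1257 × 2.089 = 2626 mol.
N₂ fed = 2626 × 79/21 = 9878 mol.
Fuel reacted = 0.96 × 419 → ξ = 402.2 mol.
Outlet (n = n₀ + ν ξ):
  C₂H₄: 419 − 1(402.2) = 16.76
  O₂: 2626 − 3(402.2) = 1419
  N₂: 9878 (inert)
  CO₂: 0 + 2(402.2) = 804.5
  H₂O: 0 + 2(402.2) = 804.5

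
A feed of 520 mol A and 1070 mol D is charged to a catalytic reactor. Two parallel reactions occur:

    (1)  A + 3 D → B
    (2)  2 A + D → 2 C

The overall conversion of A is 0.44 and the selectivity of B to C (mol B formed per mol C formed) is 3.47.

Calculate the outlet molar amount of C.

Conversion of A: A consumed = 0.44 × 520 = 228.8 mol = 1ξ₁ + 2ξ₂.
Selectivity: 1ξ₁ / (2ξ₂) = 3.47 → ξ₁ = 6.94 ξ₂.
Substitute: (1·6.94 + 2) ξ₂ = 228.8 → ξ₂ = 25.59 mol, ξ₁ = 177.6 mol.
Outlet amounts (n = n₀ + Σ ν·ξ):
  A: 520 − 1(177.6) − 2(25.59) = 291.2
  D: 1070 − 3(177.6) − 1(25.59) = 511.6
  B: 0 + 1(177.6) = 177.6
  C: 0 + 2(25.59) = 51.19

51.2 mol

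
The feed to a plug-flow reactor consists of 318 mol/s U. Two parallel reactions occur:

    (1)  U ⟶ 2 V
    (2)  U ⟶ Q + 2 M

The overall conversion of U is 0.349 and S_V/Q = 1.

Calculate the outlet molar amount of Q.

74 mol/s

Conversion of U: U consumed = 0.349 × 318 = 111 mol/s = 1ξ₁ + 1ξ₂.
Selectivity: 2ξ₁ / (1ξ₂) = 1 → ξ₁ = 0.5 ξ₂.
Substitute: (1·0.5 + 1) ξ₂ = 111 → ξ₂ = 73.99 mol/s, ξ₁ = 36.99 mol/s.
Outlet amounts (n = n₀ + Σ ν·ξ):
  U: 318 − 1(36.99) − 1(73.99) = 207
  V: 0 + 2(36.99) = 73.99
  Q: 0 + 1(73.99) = 73.99
  M: 0 + 2(73.99) = 148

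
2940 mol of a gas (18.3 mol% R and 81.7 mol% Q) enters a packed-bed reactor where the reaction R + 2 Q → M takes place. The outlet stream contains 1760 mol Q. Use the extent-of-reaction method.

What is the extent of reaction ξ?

For Q: n = n₀ − 2ξ → 1760 = 2402 − 2ξ, giving ξ = 321 mol.
Outlet amounts (n = n₀ + ν ξ):
  R: 538 − 1(321) = 217
  Q: 2402 − 2(321) = 1760
  M: 0 + 1(321) = 321

ξ = 321 mol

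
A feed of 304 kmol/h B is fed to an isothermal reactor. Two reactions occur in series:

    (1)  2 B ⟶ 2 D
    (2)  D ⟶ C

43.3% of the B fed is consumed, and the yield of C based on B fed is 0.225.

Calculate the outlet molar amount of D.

63.2 kmol/h

Conversion of B: B consumed = 2ξ₁ = 0.433 × 304 → ξ₁ = 65.82 kmol/h.
Yield of C: 1ξ₂ / 304 = 0.225 → ξ₂ = 68.4 kmol/h.
Outlet amounts (n = n₀ + Σ ν·ξ):
  B: 304 − 2(65.82) = 172.4
  D: 0 + 2(65.82) − 1(68.4) = 63.23
  C: 0 + 1(68.4) = 68.4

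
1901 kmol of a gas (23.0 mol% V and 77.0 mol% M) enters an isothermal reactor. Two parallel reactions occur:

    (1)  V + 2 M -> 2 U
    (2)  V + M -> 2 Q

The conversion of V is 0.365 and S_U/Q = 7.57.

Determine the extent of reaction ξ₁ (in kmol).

ξ₁ = 141 kmol

Conversion of V: V consumed = 0.365 × 437.2 = 159.6 kmol = 1ξ₁ + 1ξ₂.
Selectivity: 2ξ₁ / (2ξ₂) = 7.57 → ξ₁ = 7.57 ξ₂.
Substitute: (1·7.57 + 1) ξ₂ = 159.6 → ξ₂ = 18.62 kmol, ξ₁ = 141 kmol.
Outlet amounts (n = n₀ + Σ ν·ξ):
  V: 437.2 − 1(141) − 1(18.62) = 277.6
  M: 1464 − 2(141) − 1(18.62) = 1163
  U: 0 + 2(141) = 281.9
  Q: 0 + 2(18.62) = 37.24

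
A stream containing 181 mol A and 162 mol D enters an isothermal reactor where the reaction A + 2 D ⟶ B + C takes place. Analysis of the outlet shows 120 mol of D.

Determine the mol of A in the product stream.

160 mol

For D: n = n₀ − 2ξ → 120 = 162 − 2ξ, giving ξ = 21 mol.
Outlet amounts (n = n₀ + ν ξ):
  A: 181 − 1(21) = 160
  D: 162 − 2(21) = 120
  B: 0 + 1(21) = 21
  C: 0 + 1(21) = 21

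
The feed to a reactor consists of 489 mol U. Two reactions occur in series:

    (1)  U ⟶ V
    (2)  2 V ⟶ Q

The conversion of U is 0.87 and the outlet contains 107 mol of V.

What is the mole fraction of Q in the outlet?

0.483

Conversion of U: U consumed = 1ξ₁ = 0.87 × 489 → ξ₁ = 425.4 mol.
V balance: n_V = 0 + 1ξ₁ − 2ξ₂ = 107 → ξ₂ = (1·425.4 − 107)/2 = 159.2 mol.
Outlet amounts (n = n₀ + Σ ν·ξ):
  U: 489 − 1(425.4) = 63.57
  V: 0 + 1(425.4) − 2(159.2) = 107
  Q: 0 + 1(159.2) = 159.2
Total out = 329.8 mol; y_Q = 159.2 / 329.8 = 0.4828.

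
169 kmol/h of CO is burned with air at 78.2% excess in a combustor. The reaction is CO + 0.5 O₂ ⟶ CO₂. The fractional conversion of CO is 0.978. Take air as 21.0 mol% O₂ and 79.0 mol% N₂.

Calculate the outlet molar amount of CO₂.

165 kmol/h

Stoichiometric O₂ = 0.5 × 169 = 84.5 kmol/h; O₂ fed = 84.5 × 1.782 = 150.6 kmol/h.
N₂ fed = 150.6 × 79/21 = 566.5 kmol/h.
Fuel reacted = 0.978 × 169 → ξ = 165.3 kmol/h.
Outlet (n = n₀ + ν ξ):
  CO: 169 − 1(165.3) = 3.718
  O₂: 150.6 − 0.5(165.3) = 67.94
  N₂: 566.5 (inert)
  CO₂: 0 + 1(165.3) = 165.3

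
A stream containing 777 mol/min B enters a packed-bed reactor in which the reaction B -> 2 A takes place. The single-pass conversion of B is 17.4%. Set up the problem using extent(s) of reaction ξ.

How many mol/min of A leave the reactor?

270 mol/min

B reacted = 0.174 × 777 = 135.2 mol/min; ν_B = −1, so ξ = 135.2/1 = 135.2 mol/min.
Outlet amounts (n = n₀ + ν ξ):
  B: 777 − 1(135.2) = 641.8
  A: 0 + 2(135.2) = 270.4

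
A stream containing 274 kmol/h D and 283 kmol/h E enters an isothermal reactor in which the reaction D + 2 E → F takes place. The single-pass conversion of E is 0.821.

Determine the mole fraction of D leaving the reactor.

0.486

E reacted = 0.821 × 283 = 232.3 kmol/h; ν_E = −2, so ξ = 232.3/2 = 116.2 kmol/h.
Outlet amounts (n = n₀ + ν ξ):
  D: 274 − 1(116.2) = 157.8
  E: 283 − 2(116.2) = 50.66
  F: 0 + 1(116.2) = 116.2
Total out = 324.7 kmol/h; y_D = 157.8 / 324.7 = 0.4861.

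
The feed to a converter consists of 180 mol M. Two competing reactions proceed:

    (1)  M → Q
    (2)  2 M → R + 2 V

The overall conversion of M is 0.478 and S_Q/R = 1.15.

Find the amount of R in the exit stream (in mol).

27.3 mol

Conversion of M: M consumed = 0.478 × 180 = 86.04 mol = 1ξ₁ + 2ξ₂.
Selectivity: 1ξ₁ / (1ξ₂) = 1.15 → ξ₁ = 1.15 ξ₂.
Substitute: (1·1.15 + 2) ξ₂ = 86.04 → ξ₂ = 27.31 mol, ξ₁ = 31.41 mol.
Outlet amounts (n = n₀ + Σ ν·ξ):
  M: 180 − 1(31.41) − 2(27.31) = 93.96
  Q: 0 + 1(31.41) = 31.41
  R: 0 + 1(27.31) = 27.31
  V: 0 + 2(27.31) = 54.63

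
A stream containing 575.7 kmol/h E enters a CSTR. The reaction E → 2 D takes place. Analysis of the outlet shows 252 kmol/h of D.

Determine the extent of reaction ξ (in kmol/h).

ξ = 126 kmol/h

For D: n = n₀ + 2ξ → 252 = 0 + 2ξ, giving ξ = 126 kmol/h.
Outlet amounts (n = n₀ + ν ξ):
  E: 575.7 − 1(126) = 449.7
  D: 0 + 2(126) = 252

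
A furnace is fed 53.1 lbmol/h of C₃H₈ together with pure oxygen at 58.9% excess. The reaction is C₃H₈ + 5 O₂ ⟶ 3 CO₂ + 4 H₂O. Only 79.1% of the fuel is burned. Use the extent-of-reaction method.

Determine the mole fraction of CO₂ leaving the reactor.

0.244

Stoichiometric O₂ = 5 × 53.1 = 265.5 lbmol/h; O₂ fed = 265.5 × 1.589 = 421.9 lbmol/h.
Fuel reacted = 0.791 × 53.1 → ξ = 42 lbmol/h.
Outlet (n = n₀ + ν ξ):
  C₃H₈: 53.1 − 1(42) = 11.1
  O₂: 421.9 − 5(42) = 211.9
  CO₂: 0 + 3(42) = 126
  H₂O: 0 + 4(42) = 168
Total out = 517 lbmol/h; y_CO₂ = 126 / 517 = 0.2437.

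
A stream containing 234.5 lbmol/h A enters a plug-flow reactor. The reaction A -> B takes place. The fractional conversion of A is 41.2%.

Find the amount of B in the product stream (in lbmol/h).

96.6 lbmol/h

A reacted = 0.412 × 234.5 = 96.61 lbmol/h; ν_A = −1, so ξ = 96.61/1 = 96.61 lbmol/h.
Outlet amounts (n = n₀ + ν ξ):
  A: 234.5 − 1(96.61) = 137.9
  B: 0 + 1(96.61) = 96.61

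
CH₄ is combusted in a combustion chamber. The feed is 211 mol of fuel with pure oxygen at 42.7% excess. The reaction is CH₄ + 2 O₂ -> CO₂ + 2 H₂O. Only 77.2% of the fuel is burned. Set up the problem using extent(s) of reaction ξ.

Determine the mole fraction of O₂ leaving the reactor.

Stoichiometric O₂ = 2 × 211 = 422 mol; O₂ fed = 422 × 1.427 = 602.2 mol.
Fuel reacted = 0.772 × 211 → ξ = 162.9 mol.
Outlet (n = n₀ + ν ξ):
  CH₄: 211 − 1(162.9) = 48.11
  O₂: 602.2 − 2(162.9) = 276.4
  CO₂: 0 + 1(162.9) = 162.9
  H₂O: 0 + 2(162.9) = 325.8
Total out = 813.2 mol; y_O₂ = 276.4 / 813.2 = 0.3399.

0.34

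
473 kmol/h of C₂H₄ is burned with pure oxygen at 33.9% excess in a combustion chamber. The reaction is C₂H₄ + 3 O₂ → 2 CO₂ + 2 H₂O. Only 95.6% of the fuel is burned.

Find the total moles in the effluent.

Stoichiometric O₂ = 3 × 473 = 1419 kmol/h; O₂ fed = 1419 × 1.339 = 1900 kmol/h.
Fuel reacted = 0.956 × 473 → ξ = 452.2 kmol/h.
Outlet (n = n₀ + ν ξ):
  C₂H₄: 473 − 1(452.2) = 20.81
  O₂: 1900 − 3(452.2) = 543.5
  CO₂: 0 + 2(452.2) = 904.4
  H₂O: 0 + 2(452.2) = 904.4
Total out = 20.81 + 543.5 + 904.4 + 904.4 = 2373 kmol/h.

2370 kmol/h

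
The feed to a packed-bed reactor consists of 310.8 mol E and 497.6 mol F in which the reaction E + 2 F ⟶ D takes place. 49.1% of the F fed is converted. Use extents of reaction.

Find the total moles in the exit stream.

564 mol

F reacted = 0.491 × 497.6 = 244.3 mol; ν_F = −2, so ξ = 244.3/2 = 122.2 mol.
Outlet amounts (n = n₀ + ν ξ):
  E: 310.8 − 1(122.2) = 188.6
  F: 497.6 − 2(122.2) = 253.3
  D: 0 + 1(122.2) = 122.2
Total out = 188.6 + 253.3 + 122.2 = 564.1 mol.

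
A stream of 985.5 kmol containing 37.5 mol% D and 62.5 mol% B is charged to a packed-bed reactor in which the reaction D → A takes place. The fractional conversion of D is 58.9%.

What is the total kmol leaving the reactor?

986 kmol

D reacted = 0.589 × 369.6 = 217.7 kmol; ν_D = −1, so ξ = 217.7/1 = 217.7 kmol.
Outlet amounts (n = n₀ + ν ξ):
  D: 369.6 − 1(217.7) = 151.9
  A: 0 + 1(217.7) = 217.7
  B: 615.9 (inert)
Total out = 151.9 + 217.7 + 615.9 = 985.5 kmol.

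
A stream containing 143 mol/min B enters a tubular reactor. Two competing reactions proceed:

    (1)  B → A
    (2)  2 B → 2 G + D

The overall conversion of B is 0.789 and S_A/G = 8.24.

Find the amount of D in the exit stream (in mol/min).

6.11 mol/min

Conversion of B: B consumed = 0.789 × 143 = 112.8 mol/min = 1ξ₁ + 2ξ₂.
Selectivity: 1ξ₁ / (2ξ₂) = 8.24 → ξ₁ = 16.48 ξ₂.
Substitute: (1·16.48 + 2) ξ₂ = 112.8 → ξ₂ = 6.105 mol/min, ξ₁ = 100.6 mol/min.
Outlet amounts (n = n₀ + Σ ν·ξ):
  B: 143 − 1(100.6) − 2(6.105) = 30.17
  A: 0 + 1(100.6) = 100.6
  G: 0 + 2(6.105) = 12.21
  D: 0 + 1(6.105) = 6.105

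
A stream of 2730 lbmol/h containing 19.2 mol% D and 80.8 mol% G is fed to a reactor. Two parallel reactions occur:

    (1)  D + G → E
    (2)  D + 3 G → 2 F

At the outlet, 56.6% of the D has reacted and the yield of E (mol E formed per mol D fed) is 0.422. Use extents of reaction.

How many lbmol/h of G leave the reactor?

1760 lbmol/h

Yield of E: 1ξ₁ / 524.2 = 0.422 → ξ₁ = 221.2 lbmol/h.
Conversion of D: 1ξ₁ + 1ξ₂ = 0.566 × 524.2 = 296.7 → ξ₂ = 75.48 lbmol/h.
Outlet amounts (n = n₀ + Σ ν·ξ):
  D: 524.2 − 1(221.2) − 1(75.48) = 227.5
  G: 2206 − 1(221.2) − 3(75.48) = 1758
  E: 0 + 1(221.2) = 221.2
  F: 0 + 2(75.48) = 151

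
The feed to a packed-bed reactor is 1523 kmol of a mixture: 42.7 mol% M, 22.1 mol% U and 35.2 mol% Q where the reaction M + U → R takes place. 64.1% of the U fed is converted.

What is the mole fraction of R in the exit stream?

U reacted = 0.641 × 336.6 = 215.7 kmol; ν_U = −1, so ξ = 215.7/1 = 215.7 kmol.
Outlet amounts (n = n₀ + ν ξ):
  M: 650.3 − 1(215.7) = 434.6
  U: 336.6 − 1(215.7) = 120.8
  R: 0 + 1(215.7) = 215.7
  Q: 536.1 (inert)
Total out = 1307 kmol; y_R = 215.7 / 1307 = 0.165.

0.165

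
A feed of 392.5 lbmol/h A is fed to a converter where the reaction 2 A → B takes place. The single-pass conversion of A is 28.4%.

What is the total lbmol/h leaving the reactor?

337 lbmol/h

A reacted = 0.284 × 392.5 = 111.5 lbmol/h; ν_A = −2, so ξ = 111.5/2 = 55.73 lbmol/h.
Outlet amounts (n = n₀ + ν ξ):
  A: 392.5 − 2(55.73) = 281
  B: 0 + 1(55.73) = 55.73
Total out = 281 + 55.73 = 336.8 lbmol/h.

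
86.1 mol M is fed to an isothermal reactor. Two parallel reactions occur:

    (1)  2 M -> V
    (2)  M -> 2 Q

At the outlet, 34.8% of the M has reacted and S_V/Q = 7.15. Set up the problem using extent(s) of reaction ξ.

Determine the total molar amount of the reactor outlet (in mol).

Conversion of M: M consumed = 0.348 × 86.1 = 29.96 mol = 2ξ₁ + 1ξ₂.
Selectivity: 1ξ₁ / (2ξ₂) = 7.15 → ξ₁ = 14.3 ξ₂.
Substitute: (2·14.3 + 1) ξ₂ = 29.96 → ξ₂ = 1.012 mol, ξ₁ = 14.48 mol.
Outlet amounts (n = n₀ + Σ ν·ξ):
  M: 86.1 − 2(14.48) − 1(1.012) = 56.14
  V: 0 + 1(14.48) = 14.48
  Q: 0 + 2(1.012) = 2.025
Total out = 56.14 + 14.48 + 2.025 = 72.64 mol.

72.6 mol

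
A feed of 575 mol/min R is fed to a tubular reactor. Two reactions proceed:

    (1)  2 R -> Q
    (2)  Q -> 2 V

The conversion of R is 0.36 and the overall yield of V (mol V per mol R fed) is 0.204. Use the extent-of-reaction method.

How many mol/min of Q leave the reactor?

44.9 mol/min

Conversion of R: R consumed = 2ξ₁ = 0.36 × 575 → ξ₁ = 103.5 mol/min.
Yield of V: 2ξ₂ / 575 = 0.204 → ξ₂ = 58.65 mol/min.
Outlet amounts (n = n₀ + Σ ν·ξ):
  R: 575 − 2(103.5) = 368
  Q: 0 + 1(103.5) − 1(58.65) = 44.85
  V: 0 + 2(58.65) = 117.3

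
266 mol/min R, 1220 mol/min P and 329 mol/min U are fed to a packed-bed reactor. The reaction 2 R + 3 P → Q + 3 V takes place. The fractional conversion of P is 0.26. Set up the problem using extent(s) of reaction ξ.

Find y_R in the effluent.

P reacted = 0.26 × 1220 = 317.2 mol/min; ν_P = −3, so ξ = 317.2/3 = 105.7 mol/min.
Outlet amounts (n = n₀ + ν ξ):
  R: 266 − 2(105.7) = 54.53
  P: 1220 − 3(105.7) = 902.8
  Q: 0 + 1(105.7) = 105.7
  V: 0 + 3(105.7) = 317.2
  U: 329 (inert)
Total out = 1709 mol/min; y_R = 54.53 / 1709 = 0.0319.

0.0319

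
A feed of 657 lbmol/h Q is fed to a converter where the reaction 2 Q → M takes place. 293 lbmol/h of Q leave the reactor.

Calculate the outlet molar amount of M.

182 lbmol/h

For Q: n = n₀ − 2ξ → 293 = 657 − 2ξ, giving ξ = 182 lbmol/h.
Outlet amounts (n = n₀ + ν ξ):
  Q: 657 − 2(182) = 293
  M: 0 + 1(182) = 182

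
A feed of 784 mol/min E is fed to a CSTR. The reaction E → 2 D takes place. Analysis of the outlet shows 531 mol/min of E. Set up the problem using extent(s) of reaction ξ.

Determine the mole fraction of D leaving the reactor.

0.488

For E: n = n₀ − 1ξ → 531 = 784 − 1ξ, giving ξ = 253 mol/min.
Outlet amounts (n = n₀ + ν ξ):
  E: 784 − 1(253) = 531
  D: 0 + 2(253) = 506
Total out = 1037 mol/min; y_D = 506 / 1037 = 0.4879.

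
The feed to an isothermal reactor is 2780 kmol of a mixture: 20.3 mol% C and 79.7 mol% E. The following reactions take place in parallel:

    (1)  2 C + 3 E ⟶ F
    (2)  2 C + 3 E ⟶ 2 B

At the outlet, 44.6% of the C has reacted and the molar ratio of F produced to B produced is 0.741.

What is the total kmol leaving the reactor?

Conversion of C: C consumed = 0.446 × 564.3 = 251.7 kmol = 2ξ₁ + 2ξ₂.
Selectivity: 1ξ₁ / (2ξ₂) = 0.741 → ξ₁ = 1.482 ξ₂.
Substitute: (2·1.482 + 2) ξ₂ = 251.7 → ξ₂ = 50.7 kmol, ξ₁ = 75.14 kmol.
Outlet amounts (n = n₀ + Σ ν·ξ):
  C: 564.3 − 2(75.14) − 2(50.7) = 312.6
  E: 2216 − 3(75.14) − 3(50.7) = 1838
  F: 0 + 1(75.14) = 75.14
  B: 0 + 2(50.7) = 101.4
Total out = 312.6 + 1838 + 75.14 + 101.4 = 2327 kmol.

2330 kmol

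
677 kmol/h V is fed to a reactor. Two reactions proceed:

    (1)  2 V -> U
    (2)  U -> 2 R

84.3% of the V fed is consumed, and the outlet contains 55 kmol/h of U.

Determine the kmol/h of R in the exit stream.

Conversion of V: V consumed = 2ξ₁ = 0.843 × 677 → ξ₁ = 285.4 kmol/h.
U balance: n_U = 0 + 1ξ₁ − 1ξ₂ = 55 → ξ₂ = (1·285.4 − 55)/1 = 230.4 kmol/h.
Outlet amounts (n = n₀ + Σ ν·ξ):
  V: 677 − 2(285.4) = 106.3
  U: 0 + 1(285.4) − 1(230.4) = 55
  R: 0 + 2(230.4) = 460.7

461 kmol/h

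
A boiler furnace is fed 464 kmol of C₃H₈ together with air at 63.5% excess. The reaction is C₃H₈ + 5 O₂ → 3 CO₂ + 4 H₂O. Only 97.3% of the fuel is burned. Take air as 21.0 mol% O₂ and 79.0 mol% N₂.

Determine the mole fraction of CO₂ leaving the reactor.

Stoichiometric O₂ = 5 × 464 = 2320 kmol; O₂ fed = 2320 × 1.635 = 3793 kmol.
N₂ fed = 3793 × 79/21 = 14270 kmol.
Fuel reacted = 0.973 × 464 → ξ = 451.5 kmol.
Outlet (n = n₀ + ν ξ):
  C₃H₈: 464 − 1(451.5) = 12.53
  O₂: 3793 − 5(451.5) = 1536
  N₂: 14270 (inert)
  CO₂: 0 + 3(451.5) = 1354
  H₂O: 0 + 4(451.5) = 1806
Total out = 18980 kmol; y_CO₂ = 1354 / 18980 = 0.07137.

0.0714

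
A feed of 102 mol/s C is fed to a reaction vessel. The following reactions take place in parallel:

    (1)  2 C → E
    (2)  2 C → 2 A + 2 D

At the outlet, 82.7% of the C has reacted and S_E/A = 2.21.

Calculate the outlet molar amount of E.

Conversion of C: C consumed = 0.827 × 102 = 84.35 mol/s = 2ξ₁ + 2ξ₂.
Selectivity: 1ξ₁ / (2ξ₂) = 2.21 → ξ₁ = 4.42 ξ₂.
Substitute: (2·4.42 + 2) ξ₂ = 84.35 → ξ₂ = 7.782 mol/s, ξ₁ = 34.4 mol/s.
Outlet amounts (n = n₀ + Σ ν·ξ):
  C: 102 − 2(34.4) − 2(7.782) = 17.65
  E: 0 + 1(34.4) = 34.4
  A: 0 + 2(7.782) = 15.56
  D: 0 + 2(7.782) = 15.56

34.4 mol/s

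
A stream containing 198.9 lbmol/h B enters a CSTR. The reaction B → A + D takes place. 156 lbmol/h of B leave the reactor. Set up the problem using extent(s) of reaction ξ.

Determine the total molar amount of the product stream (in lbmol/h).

242 lbmol/h

For B: n = n₀ − 1ξ → 156 = 198.9 − 1ξ, giving ξ = 42.9 lbmol/h.
Outlet amounts (n = n₀ + ν ξ):
  B: 198.9 − 1(42.9) = 156
  A: 0 + 1(42.9) = 42.9
  D: 0 + 1(42.9) = 42.9
Total out = 156 + 42.9 + 42.9 = 241.8 lbmol/h.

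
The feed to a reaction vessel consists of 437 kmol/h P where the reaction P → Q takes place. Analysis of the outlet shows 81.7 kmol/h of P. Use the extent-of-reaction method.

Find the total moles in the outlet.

For P: n = n₀ − 1ξ → 81.7 = 437 − 1ξ, giving ξ = 355.3 kmol/h.
Outlet amounts (n = n₀ + ν ξ):
  P: 437 − 1(355.3) = 81.7
  Q: 0 + 1(355.3) = 355.3
Total out = 81.7 + 355.3 = 437 kmol/h.

437 kmol/h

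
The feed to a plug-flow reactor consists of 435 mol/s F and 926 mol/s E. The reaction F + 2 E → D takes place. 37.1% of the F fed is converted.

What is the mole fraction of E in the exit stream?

F reacted = 0.371 × 435 = 161.4 mol/s; ν_F = −1, so ξ = 161.4/1 = 161.4 mol/s.
Outlet amounts (n = n₀ + ν ξ):
  F: 435 − 1(161.4) = 273.6
  E: 926 − 2(161.4) = 603.2
  D: 0 + 1(161.4) = 161.4
Total out = 1038 mol/s; y_E = 603.2 / 1038 = 0.581.

0.581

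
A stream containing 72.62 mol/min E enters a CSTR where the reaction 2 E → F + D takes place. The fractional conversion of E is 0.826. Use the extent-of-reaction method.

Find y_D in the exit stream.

0.413

E reacted = 0.826 × 72.62 = 59.98 mol/min; ν_E = −2, so ξ = 59.98/2 = 29.99 mol/min.
Outlet amounts (n = n₀ + ν ξ):
  E: 72.62 − 2(29.99) = 12.64
  F: 0 + 1(29.99) = 29.99
  D: 0 + 1(29.99) = 29.99
Total out = 72.62 mol/min; y_D = 29.99 / 72.62 = 0.413.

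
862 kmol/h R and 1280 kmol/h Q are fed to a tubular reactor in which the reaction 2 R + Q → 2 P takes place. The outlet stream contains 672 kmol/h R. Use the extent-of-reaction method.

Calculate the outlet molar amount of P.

For R: n = n₀ − 2ξ → 672 = 862 − 2ξ, giving ξ = 95 kmol/h.
Outlet amounts (n = n₀ + ν ξ):
  R: 862 − 2(95) = 672
  Q: 1280 − 1(95) = 1185
  P: 0 + 2(95) = 190

190 kmol/h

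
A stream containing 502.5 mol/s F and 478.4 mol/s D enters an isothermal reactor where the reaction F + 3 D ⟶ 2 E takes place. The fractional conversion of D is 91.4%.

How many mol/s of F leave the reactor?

357 mol/s

D reacted = 0.914 × 478.4 = 437.3 mol/s; ν_D = −3, so ξ = 437.3/3 = 145.8 mol/s.
Outlet amounts (n = n₀ + ν ξ):
  F: 502.5 − 1(145.8) = 356.7
  D: 478.4 − 3(145.8) = 41.14
  E: 0 + 2(145.8) = 291.5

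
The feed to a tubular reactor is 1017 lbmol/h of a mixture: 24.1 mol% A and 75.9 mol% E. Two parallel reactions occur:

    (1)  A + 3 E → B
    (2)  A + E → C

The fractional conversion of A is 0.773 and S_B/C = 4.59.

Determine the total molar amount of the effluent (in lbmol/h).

Conversion of A: A consumed = 0.773 × 245.1 = 189.5 lbmol/h = 1ξ₁ + 1ξ₂.
Selectivity: 1ξ₁ / (1ξ₂) = 4.59 → ξ₁ = 4.59 ξ₂.
Substitute: (1·4.59 + 1) ξ₂ = 189.5 → ξ₂ = 33.89 lbmol/h, ξ₁ = 155.6 lbmol/h.
Outlet amounts (n = n₀ + Σ ν·ξ):
  A: 245.1 − 1(155.6) − 1(33.89) = 55.64
  E: 771.9 − 3(155.6) − 1(33.89) = 271.3
  B: 0 + 1(155.6) = 155.6
  C: 0 + 1(33.89) = 33.89
Total out = 55.64 + 271.3 + 155.6 + 33.89 = 516.4 lbmol/h.

516 lbmol/h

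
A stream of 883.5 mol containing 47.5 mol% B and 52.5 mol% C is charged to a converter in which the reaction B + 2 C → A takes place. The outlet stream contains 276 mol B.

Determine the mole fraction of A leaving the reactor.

For B: n = n₀ − 1ξ → 276 = 419.7 − 1ξ, giving ξ = 143.7 mol.
Outlet amounts (n = n₀ + ν ξ):
  B: 419.7 − 1(143.7) = 276
  C: 463.8 − 2(143.7) = 176.5
  A: 0 + 1(143.7) = 143.7
Total out = 596.2 mol; y_A = 143.7 / 596.2 = 0.241.

0.241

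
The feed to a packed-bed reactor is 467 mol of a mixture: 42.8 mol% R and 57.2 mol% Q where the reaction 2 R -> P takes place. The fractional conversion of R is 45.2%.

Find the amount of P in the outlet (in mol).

45.2 mol

R reacted = 0.452 × 199.9 = 90.34 mol; ν_R = −2, so ξ = 90.34/2 = 45.17 mol.
Outlet amounts (n = n₀ + ν ξ):
  R: 199.9 − 2(45.17) = 109.5
  P: 0 + 1(45.17) = 45.17
  Q: 267.1 (inert)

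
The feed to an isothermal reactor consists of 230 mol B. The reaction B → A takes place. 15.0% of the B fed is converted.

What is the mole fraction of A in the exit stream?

0.15

B reacted = 0.15 × 230 = 34.5 mol; ν_B = −1, so ξ = 34.5/1 = 34.5 mol.
Outlet amounts (n = n₀ + ν ξ):
  B: 230 − 1(34.5) = 195.5
  A: 0 + 1(34.5) = 34.5
Total out = 230 mol; y_A = 34.5 / 230 = 0.15.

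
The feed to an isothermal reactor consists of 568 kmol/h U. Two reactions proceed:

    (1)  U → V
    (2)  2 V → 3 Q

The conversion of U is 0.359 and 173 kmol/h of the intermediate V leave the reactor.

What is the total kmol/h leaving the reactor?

583 kmol/h

Conversion of U: U consumed = 1ξ₁ = 0.359 × 568 → ξ₁ = 203.9 kmol/h.
V balance: n_V = 0 + 1ξ₁ − 2ξ₂ = 173 → ξ₂ = (1·203.9 − 173)/2 = 15.46 kmol/h.
Outlet amounts (n = n₀ + Σ ν·ξ):
  U: 568 − 1(203.9) = 364.1
  V: 0 + 1(203.9) − 2(15.46) = 173
  Q: 0 + 3(15.46) = 46.37
Total out = 364.1 + 173 + 46.37 = 583.5 kmol/h.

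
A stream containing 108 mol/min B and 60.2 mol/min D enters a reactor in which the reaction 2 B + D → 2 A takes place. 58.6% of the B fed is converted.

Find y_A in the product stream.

B reacted = 0.586 × 108 = 63.29 mol/min; ν_B = −2, so ξ = 63.29/2 = 31.64 mol/min.
Outlet amounts (n = n₀ + ν ξ):
  B: 108 − 2(31.64) = 44.71
  D: 60.2 − 1(31.64) = 28.56
  A: 0 + 2(31.64) = 63.29
Total out = 136.6 mol/min; y_A = 63.29 / 136.6 = 0.4635.

0.463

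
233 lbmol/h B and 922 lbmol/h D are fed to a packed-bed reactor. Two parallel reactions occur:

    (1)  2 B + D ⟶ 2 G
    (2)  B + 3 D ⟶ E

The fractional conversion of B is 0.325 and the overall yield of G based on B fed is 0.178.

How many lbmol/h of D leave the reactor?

Yield of G: 2ξ₁ / 233 = 0.178 → ξ₁ = 20.74 lbmol/h.
Conversion of B: 2ξ₁ + 1ξ₂ = 0.325 × 233 = 75.73 → ξ₂ = 34.25 lbmol/h.
Outlet amounts (n = n₀ + Σ ν·ξ):
  B: 233 − 2(20.74) − 1(34.25) = 157.3
  D: 922 − 1(20.74) − 3(34.25) = 798.5
  G: 0 + 2(20.74) = 41.47
  E: 0 + 1(34.25) = 34.25

799 lbmol/h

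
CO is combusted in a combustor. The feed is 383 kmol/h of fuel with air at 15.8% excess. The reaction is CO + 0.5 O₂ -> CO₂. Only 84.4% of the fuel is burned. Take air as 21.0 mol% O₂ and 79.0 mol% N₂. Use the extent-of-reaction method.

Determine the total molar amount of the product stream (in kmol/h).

Stoichiometric O₂ = 0.5 × 383 = 191.5 kmol/h; O₂ fed = 191.5 × 1.158 = 221.8 kmol/h.
N₂ fed = 221.8 × 79/21 = 834.2 kmol/h.
Fuel reacted = 0.844 × 383 → ξ = 323.3 kmol/h.
Outlet (n = n₀ + ν ξ):
  CO: 383 − 1(323.3) = 59.75
  O₂: 221.8 − 0.5(323.3) = 60.13
  N₂: 834.2 (inert)
  CO₂: 0 + 1(323.3) = 323.3
Total out = 59.75 + 60.13 + 834.2 + 323.3 = 1277 kmol/h.

1280 kmol/h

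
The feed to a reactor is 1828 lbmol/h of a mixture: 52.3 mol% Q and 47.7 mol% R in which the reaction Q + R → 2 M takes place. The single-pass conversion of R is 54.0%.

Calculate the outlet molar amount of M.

942 lbmol/h

R reacted = 0.54 × 872 = 470.9 lbmol/h; ν_R = −1, so ξ = 470.9/1 = 470.9 lbmol/h.
Outlet amounts (n = n₀ + ν ξ):
  Q: 956 − 1(470.9) = 485.2
  R: 872 − 1(470.9) = 401.1
  M: 0 + 2(470.9) = 941.7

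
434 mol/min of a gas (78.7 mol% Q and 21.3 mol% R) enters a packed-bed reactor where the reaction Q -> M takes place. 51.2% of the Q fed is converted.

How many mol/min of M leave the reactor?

Q reacted = 0.512 × 341.6 = 174.9 mol/min; ν_Q = −1, so ξ = 174.9/1 = 174.9 mol/min.
Outlet amounts (n = n₀ + ν ξ):
  Q: 341.6 − 1(174.9) = 166.7
  M: 0 + 1(174.9) = 174.9
  R: 92.44 (inert)

175 mol/min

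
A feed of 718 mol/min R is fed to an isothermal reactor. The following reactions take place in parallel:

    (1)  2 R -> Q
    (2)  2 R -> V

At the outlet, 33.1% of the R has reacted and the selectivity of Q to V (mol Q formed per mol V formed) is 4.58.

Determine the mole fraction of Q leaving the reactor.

0.163

Conversion of R: R consumed = 0.331 × 718 = 237.7 mol/min = 2ξ₁ + 2ξ₂.
Selectivity: 1ξ₁ / (1ξ₂) = 4.58 → ξ₁ = 4.58 ξ₂.
Substitute: (2·4.58 + 2) ξ₂ = 237.7 → ξ₂ = 21.3 mol/min, ξ₁ = 97.53 mol/min.
Outlet amounts (n = n₀ + Σ ν·ξ):
  R: 718 − 2(97.53) − 2(21.3) = 480.3
  Q: 0 + 1(97.53) = 97.53
  V: 0 + 1(21.3) = 21.3
Total out = 599.2 mol/min; y_Q = 97.53 / 599.2 = 0.1628.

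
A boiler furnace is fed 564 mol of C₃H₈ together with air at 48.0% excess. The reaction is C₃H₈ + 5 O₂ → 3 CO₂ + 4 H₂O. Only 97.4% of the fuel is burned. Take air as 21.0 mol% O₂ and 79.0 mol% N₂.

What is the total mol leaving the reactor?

21000 mol

Stoichiometric O₂ = 5 × 564 = 2820 mol; O₂ fed = 2820 × 1.480 = 4174 mol.
N₂ fed = 4174 × 79/21 = 15700 mol.
Fuel reacted = 0.974 × 564 → ξ = 549.3 mol.
Outlet (n = n₀ + ν ξ):
  C₃H₈: 564 − 1(549.3) = 14.66
  O₂: 4174 − 5(549.3) = 1427
  N₂: 15700 (inert)
  CO₂: 0 + 3(549.3) = 1648
  H₂O: 0 + 4(549.3) = 2197
Total out = 14.66 + 1427 + 15700 + 1648 + 2197 = 20990 mol.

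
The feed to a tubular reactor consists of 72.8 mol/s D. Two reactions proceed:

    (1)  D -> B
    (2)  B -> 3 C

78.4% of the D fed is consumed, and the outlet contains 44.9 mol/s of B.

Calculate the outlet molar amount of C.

Conversion of D: D consumed = 1ξ₁ = 0.784 × 72.8 → ξ₁ = 57.08 mol/s.
B balance: n_B = 0 + 1ξ₁ − 1ξ₂ = 44.9 → ξ₂ = (1·57.08 − 44.9)/1 = 12.18 mol/s.
Outlet amounts (n = n₀ + Σ ν·ξ):
  D: 72.8 − 1(57.08) = 15.72
  B: 0 + 1(57.08) − 1(12.18) = 44.9
  C: 0 + 3(12.18) = 36.53

36.5 mol/s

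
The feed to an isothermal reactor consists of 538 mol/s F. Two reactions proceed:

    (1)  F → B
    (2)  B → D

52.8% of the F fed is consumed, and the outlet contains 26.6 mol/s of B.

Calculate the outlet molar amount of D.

257 mol/s

Conversion of F: F consumed = 1ξ₁ = 0.528 × 538 → ξ₁ = 284.1 mol/s.
B balance: n_B = 0 + 1ξ₁ − 1ξ₂ = 26.6 → ξ₂ = (1·284.1 − 26.6)/1 = 257.5 mol/s.
Outlet amounts (n = n₀ + Σ ν·ξ):
  F: 538 − 1(284.1) = 253.9
  B: 0 + 1(284.1) − 1(257.5) = 26.6
  D: 0 + 1(257.5) = 257.5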